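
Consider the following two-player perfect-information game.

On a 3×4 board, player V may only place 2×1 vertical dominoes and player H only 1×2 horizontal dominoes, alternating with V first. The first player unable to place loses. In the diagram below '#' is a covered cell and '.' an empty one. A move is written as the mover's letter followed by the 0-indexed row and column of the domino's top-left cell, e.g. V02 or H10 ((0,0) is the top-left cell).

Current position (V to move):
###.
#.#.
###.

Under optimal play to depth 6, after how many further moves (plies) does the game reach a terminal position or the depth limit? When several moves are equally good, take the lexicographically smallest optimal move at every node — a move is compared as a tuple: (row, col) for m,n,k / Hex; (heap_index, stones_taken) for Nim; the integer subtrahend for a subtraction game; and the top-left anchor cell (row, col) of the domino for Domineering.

[###./#.#./###.] V move#1: V03:+1/####/#.##/###.*, V13:+1/###./#.##/####
[####/#.##/###.] end (terminal -1, H#2); searched ###./#.#./###. to 6

PV length from [###./#.#./###.]: 1 ply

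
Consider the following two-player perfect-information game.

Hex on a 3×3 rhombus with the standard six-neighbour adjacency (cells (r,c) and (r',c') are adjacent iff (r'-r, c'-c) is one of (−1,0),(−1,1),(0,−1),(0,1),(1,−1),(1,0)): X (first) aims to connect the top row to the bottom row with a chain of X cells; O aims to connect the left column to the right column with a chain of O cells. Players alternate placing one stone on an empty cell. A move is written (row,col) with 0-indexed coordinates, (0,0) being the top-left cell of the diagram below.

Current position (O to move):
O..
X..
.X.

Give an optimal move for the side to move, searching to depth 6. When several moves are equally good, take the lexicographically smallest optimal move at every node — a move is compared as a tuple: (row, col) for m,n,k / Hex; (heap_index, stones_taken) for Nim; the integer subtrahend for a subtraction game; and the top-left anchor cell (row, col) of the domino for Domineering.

O's best at [O../X../.X.]: (1,1)

p1 O@[O../X../.X.]: (0,1)[OO./X../.X.]-1 (0,2)[O.O/X../.X.]-1 (1,1)[O../XO./.X.]+1* (1,2)[O../X.O/.X.]-1 (2,0)[O../X../OX.]-1 (2,2)[O../X../.XO]-1
p2 X@[O../XO./.X.]: (0,1)[OX./XO./.X.]-1* (0,2)[O.X/XO./.X.]-1 (1,2)[O../XOX/.X.]-1 (2,0)[O../XO./XX.]-1 (2,2)[O../XO./.XX]-1
p3 O@[OX./XO./.X.]: (0,2)[OXO/XO./.X.]-1 (1,2)[OX./XOO/.X.]-1 (2,0)[OX./XO./OX.]+1* (2,2)[OX./XO./.XO]-1
p4 X@[OX./XO./OX.]: (0,2)[OXX/XO./OX.]-1* (1,2)[OX./XOX/OX.]-1 (2,2)[OX./XO./OXX]-1
p5 O@[OXX/XO./OX.]: (1,2)[OXX/XOO/OX.]+1* (2,2)[OXX/XO./OXO]-1
p6 X@[OXX/XOO/OX.] terminal -1; root [O../X../.X.] d6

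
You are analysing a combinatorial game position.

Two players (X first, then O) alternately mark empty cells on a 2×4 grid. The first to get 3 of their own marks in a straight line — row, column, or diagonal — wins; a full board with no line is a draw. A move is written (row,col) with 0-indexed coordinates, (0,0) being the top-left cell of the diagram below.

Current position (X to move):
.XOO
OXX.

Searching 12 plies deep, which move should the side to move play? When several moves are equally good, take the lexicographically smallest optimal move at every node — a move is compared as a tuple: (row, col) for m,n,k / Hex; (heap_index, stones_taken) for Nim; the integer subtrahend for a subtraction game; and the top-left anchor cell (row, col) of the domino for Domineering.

[.XOO/OXX.] X move#1: (0,0):+0/XXOO/OXX., (1,3):+1/.XOO/OXXX*
[.XOO/OXXX] end (terminal -1, O#2); searched .XOO/OXX. to 12

X's best at [.XOO/OXX.]: (1,3)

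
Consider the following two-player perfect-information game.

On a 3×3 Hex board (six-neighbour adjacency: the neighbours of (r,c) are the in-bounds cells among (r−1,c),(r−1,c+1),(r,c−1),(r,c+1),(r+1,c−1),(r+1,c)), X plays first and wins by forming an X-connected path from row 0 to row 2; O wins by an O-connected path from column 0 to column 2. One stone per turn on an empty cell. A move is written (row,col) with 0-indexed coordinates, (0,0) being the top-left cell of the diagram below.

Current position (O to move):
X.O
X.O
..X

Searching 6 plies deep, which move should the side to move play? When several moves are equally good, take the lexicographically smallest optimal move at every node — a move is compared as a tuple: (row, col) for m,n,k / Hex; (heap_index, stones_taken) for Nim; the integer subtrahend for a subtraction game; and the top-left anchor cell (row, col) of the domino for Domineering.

[X.O/X.O/..X] O move#1: (0,1):-1/XOO/X.O/..X, (1,1):-1/X.O/XOO/..X, (2,0):+1/X.O/X.O/O.X*, (2,1):-1/X.O/X.O/.OX
[X.O/X.O/O.X] X move#2: (0,1):-1/XXO/X.O/O.X*, (1,1):-1/X.O/XXO/O.X, (2,1):-1/X.O/X.O/OXX
[XXO/X.O/O.X] O move#3: (1,1):+1/XXO/XOO/O.X*, (2,1):+1/XXO/X.O/OOX
[XXO/XOO/O.X] end (terminal -1, X#4); searched X.O/X.O/..X to 6

O's best at [X.O/X.O/..X]: (2,0)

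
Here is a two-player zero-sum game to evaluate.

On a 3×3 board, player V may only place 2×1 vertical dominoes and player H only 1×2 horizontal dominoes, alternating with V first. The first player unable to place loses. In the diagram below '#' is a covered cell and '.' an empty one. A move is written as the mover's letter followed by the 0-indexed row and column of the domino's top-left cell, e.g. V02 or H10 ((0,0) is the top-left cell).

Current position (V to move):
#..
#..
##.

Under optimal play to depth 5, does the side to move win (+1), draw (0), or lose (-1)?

value(#../#../##., V) = +1

ply 1, V at #../#../##. | V01=+1→##./##./##.*; V02=+1→#.#/#.#/##.; V12=-1→#../#.#/###
ply 2: ##./##./##. is terminal -1 (H); from #../#../##. depth 5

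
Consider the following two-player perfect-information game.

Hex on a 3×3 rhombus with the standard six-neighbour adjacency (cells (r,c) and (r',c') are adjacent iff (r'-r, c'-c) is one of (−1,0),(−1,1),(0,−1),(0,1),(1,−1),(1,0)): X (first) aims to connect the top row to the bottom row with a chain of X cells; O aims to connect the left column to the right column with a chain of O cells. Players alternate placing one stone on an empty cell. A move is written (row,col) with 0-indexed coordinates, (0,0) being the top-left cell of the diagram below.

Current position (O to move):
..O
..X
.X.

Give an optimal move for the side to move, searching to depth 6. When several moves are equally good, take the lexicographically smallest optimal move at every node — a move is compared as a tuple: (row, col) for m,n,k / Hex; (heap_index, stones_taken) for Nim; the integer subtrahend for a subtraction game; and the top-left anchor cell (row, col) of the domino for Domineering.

O's best at [..O/..X/.X.]: (0,0)

ply 1, O at ..O/..X/.X. | (0,0)=+1→O.O/..X/.X.*; (0,1)=+1→.OO/..X/.X.; (1,0)=+1→..O/O.X/.X.; (1,1)=+1→..O/.OX/.X.; (2,0)=+1→..O/..X/OX.; (2,2)=-1→..O/..X/.XO
ply 2, X at O.O/..X/.X. | (0,1)=-1→OXO/..X/.X.*; (1,0)=-1→O.O/X.X/.X.; (1,1)=-1→O.O/.XX/.X.; (2,0)=-1→O.O/..X/XX.; (2,2)=-1→O.O/..X/.XX
ply 3, O at OXO/..X/.X. | (1,0)=-1→OXO/O.X/.X.; (1,1)=+1→OXO/.OX/.X.*; (2,0)=-1→OXO/..X/OX.; (2,2)=-1→OXO/..X/.XO
ply 4, X at OXO/.OX/.X. | (1,0)=-1→OXO/XOX/.X.*; (2,0)=-1→OXO/.OX/XX.; (2,2)=-1→OXO/.OX/.XX
ply 5, O at OXO/XOX/.X. | (2,0)=+1→OXO/XOX/OX.*; (2,2)=-1→OXO/XOX/.XO
ply 6: OXO/XOX/OX. is terminal -1 (X); from ..O/..X/.X. depth 6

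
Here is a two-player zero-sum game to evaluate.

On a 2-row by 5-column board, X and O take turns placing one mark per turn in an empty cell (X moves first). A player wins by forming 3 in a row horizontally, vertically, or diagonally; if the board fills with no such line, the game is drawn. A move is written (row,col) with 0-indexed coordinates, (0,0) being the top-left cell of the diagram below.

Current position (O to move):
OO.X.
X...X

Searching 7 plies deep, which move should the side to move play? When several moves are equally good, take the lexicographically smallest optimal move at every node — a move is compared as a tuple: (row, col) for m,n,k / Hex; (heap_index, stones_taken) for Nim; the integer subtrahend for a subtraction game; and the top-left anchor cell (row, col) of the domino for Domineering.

O's best at [OO.X./X...X]: (0,2)

p1 O@[OO.X./X...X]: (0,2)[OOOX./X...X]+1* (0,4)[OO.XO/X...X]+0 (1,1)[OO.X./XO..X]+0 (1,2)[OO.X./X.O.X]+0 (1,3)[OO.X./X..OX]+0
p2 X@[OOOX./X...X] terminal -1; root [OO.X./X...X] d7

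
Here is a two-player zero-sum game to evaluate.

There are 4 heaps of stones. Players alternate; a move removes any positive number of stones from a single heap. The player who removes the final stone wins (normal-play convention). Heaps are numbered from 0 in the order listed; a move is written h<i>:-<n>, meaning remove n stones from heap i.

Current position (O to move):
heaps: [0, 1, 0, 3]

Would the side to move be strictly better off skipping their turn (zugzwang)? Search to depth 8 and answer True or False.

[(0,1,0,3)] O move#1: h1:-1:-1/(0,0,0,3), h3:-1:-1/(0,1,0,2), h3:-2:+1/(0,1,0,1)*, h3:-3:-1/(0,1,0,0)
[(0,1,0,1)] X move#2: h1:-1:-1/(0,0,0,1)*, h3:-1:-1/(0,1,0,0)
[(0,0,0,1)] O move#3: h3:-1:+1/(0,0,0,0)*
[(0,0,0,0)] end (terminal -1, X#4); searched (0,1,0,3) to 8
pass branch (X moves first from the same position):
  | [(0,1,0,3)] X move#1: h1:-1:-1/(0,0,0,3), h3:-1:-1/(0,1,0,2), h3:-2:+1/(0,1,0,1)*, h3:-3:-1/(0,1,0,0)
  | [(0,1,0,1)] O move#2: h1:-1:-1/(0,0,0,1)*, h3:-1:-1/(0,1,0,0)
  | [(0,0,0,1)] X move#3: h3:-1:+1/(0,0,0,0)*
  | [(0,0,0,0)] end (terminal -1, O#4); searched (0,1,0,3) to 8
O moving scores +1; O passing scores -1

zugzwang((0,1,0,3), O) = False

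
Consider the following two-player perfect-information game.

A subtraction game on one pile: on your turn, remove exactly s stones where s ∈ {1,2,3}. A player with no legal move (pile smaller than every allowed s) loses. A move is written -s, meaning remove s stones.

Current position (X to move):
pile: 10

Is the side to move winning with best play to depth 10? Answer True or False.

X winning at [10]: True

[10] X move#1: -1:-1/9, -2:+1/8*, -3:-1/7
[8] O move#2: -1:-1/7*, -2:-1/6, -3:-1/5
[7] X move#3: -1:-1/6, -2:-1/5, -3:+1/4*
[4] O move#4: -1:-1/3*, -2:-1/2, -3:-1/1
[3] X move#5: -1:-1/2, -2:-1/1, -3:+1/0*
[0] end (terminal -1, O#6); searched 10 to 10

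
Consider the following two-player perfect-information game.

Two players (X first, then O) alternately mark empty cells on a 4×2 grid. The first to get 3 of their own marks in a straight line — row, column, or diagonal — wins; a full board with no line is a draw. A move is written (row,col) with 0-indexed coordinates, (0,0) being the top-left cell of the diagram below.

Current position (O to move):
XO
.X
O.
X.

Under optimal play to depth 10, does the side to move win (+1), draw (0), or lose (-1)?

value(XO/.X/O./X., O) = 0

p1 O@[XO/.X/O./X.]: (1,0)[XO/OX/O./X.]+0* (2,1)[XO/.X/OO/X.]+0 (3,1)[XO/.X/O./XO]+0
p2 X@[XO/OX/O./X.]: (2,1)[XO/OX/OX/X.]+0* (3,1)[XO/OX/O./XX]+0
p3 O@[XO/OX/OX/X.]: (3,1)[XO/OX/OX/XO]+0*
p4 X@[XO/OX/OX/XO] terminal +0; root [XO/.X/O./X.] d10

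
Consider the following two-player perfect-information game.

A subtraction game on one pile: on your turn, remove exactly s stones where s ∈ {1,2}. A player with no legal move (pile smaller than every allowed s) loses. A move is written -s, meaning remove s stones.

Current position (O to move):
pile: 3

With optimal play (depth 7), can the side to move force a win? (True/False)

p1 O@[3]: -1[2]-1* -2[1]-1
p2 X@[2]: -1[1]-1 -2[0]+1*
p3 O@[0] terminal -1; root [3] d7

O winning at [3]: False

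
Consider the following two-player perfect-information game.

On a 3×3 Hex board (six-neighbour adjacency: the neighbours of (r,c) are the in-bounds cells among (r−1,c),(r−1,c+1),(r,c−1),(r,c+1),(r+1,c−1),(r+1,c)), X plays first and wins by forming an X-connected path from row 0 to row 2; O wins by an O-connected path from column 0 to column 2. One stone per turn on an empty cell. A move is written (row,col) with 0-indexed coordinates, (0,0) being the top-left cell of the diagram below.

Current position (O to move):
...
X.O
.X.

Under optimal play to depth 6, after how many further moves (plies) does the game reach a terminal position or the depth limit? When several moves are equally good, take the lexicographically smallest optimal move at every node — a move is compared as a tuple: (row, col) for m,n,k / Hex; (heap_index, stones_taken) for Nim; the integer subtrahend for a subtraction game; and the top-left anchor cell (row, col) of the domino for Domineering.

p1 O@[.../X.O/.X.]: (0,0)[O../X.O/.X.]-1* (0,1)[.O./X.O/.X.]-1 (0,2)[..O/X.O/.X.]-1 (1,1)[.../XOO/.X.]-1 (2,0)[.../X.O/OX.]-1 (2,2)[.../X.O/.XO]-1
p2 X@[O../X.O/.X.]: (0,1)[OX./X.O/.X.]+1* (0,2)[O.X/X.O/.X.]-1 (1,1)[O../XXO/.X.]+1 (2,0)[O../X.O/XX.]-1 (2,2)[O../X.O/.XX]-1
p3 O@[OX./X.O/.X.]: (0,2)[OXO/X.O/.X.]-1* (1,1)[OX./XOO/.X.]-1 (2,0)[OX./X.O/OX.]-1 (2,2)[OX./X.O/.XO]-1
p4 X@[OXO/X.O/.X.]: (1,1)[OXO/XXO/.X.]+1* (2,0)[OXO/X.O/XX.]+1 (2,2)[OXO/X.O/.XX]+1
p5 O@[OXO/XXO/.X.] terminal -1; root [.../X.O/.X.] d6

PV length from [.../X.O/.X.]: 4 plies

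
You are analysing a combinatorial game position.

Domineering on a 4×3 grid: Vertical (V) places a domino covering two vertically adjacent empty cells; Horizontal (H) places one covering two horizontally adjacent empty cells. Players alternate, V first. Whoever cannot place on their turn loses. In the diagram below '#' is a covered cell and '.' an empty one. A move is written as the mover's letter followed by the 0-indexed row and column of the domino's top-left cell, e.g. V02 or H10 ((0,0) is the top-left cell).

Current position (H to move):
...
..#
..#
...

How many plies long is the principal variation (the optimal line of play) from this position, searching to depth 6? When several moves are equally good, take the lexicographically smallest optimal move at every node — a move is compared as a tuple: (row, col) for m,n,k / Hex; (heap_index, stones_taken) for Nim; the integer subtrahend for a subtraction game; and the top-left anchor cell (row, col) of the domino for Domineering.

PV length from [.../..#/..#/...]: 4 plies

[.../..#/..#/...] H move#1: H00:-1/##./..#/..#/...*, H01:-1/.##/..#/..#/..., H10:-1/.../###/..#/..., H20:-1/.../..#/###/..., H30:-1/.../..#/..#/##., H31:-1/.../..#/..#/.##
[##./..#/..#/...] V move#2: V10:+1/##./#.#/#.#/...*, V11:+1/##./.##/.##/..., V20:+1/##./..#/#.#/#.., V21:+1/##./..#/.##/.#.
[##./#.#/#.#/...] H move#3: H30:-1/##./#.#/#.#/##.*, H31:-1/##./#.#/#.#/.##
[##./#.#/#.#/##.] V move#4: V11:+1/##./###/###/##.*
[##./###/###/##.] end (terminal -1, H#5); searched .../..#/..#/... to 6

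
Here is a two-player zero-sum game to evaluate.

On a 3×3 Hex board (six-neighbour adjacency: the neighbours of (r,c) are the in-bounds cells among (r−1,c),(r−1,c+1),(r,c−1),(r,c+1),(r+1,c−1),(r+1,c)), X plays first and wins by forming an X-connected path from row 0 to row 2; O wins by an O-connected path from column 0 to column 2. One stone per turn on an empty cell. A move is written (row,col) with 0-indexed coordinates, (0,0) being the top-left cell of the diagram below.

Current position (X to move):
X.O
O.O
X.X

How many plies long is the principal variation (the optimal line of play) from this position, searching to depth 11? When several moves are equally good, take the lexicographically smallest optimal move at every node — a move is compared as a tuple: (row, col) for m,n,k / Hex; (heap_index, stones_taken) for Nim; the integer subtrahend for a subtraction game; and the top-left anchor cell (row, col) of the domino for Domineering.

ply 1, X at X.O/O.O/X.X | (0,1)=-1→XXO/O.O/X.X*; (1,1)=-1→X.O/OXO/X.X; (2,1)=-1→X.O/O.O/XXX
ply 2, O at XXO/O.O/X.X | (1,1)=+1→XXO/OOO/X.X*; (2,1)=-1→XXO/O.O/XOX
ply 3: XXO/OOO/X.X is terminal -1 (X); from X.O/O.O/X.X depth 11

PV length from [X.O/O.O/X.X]: 2 plies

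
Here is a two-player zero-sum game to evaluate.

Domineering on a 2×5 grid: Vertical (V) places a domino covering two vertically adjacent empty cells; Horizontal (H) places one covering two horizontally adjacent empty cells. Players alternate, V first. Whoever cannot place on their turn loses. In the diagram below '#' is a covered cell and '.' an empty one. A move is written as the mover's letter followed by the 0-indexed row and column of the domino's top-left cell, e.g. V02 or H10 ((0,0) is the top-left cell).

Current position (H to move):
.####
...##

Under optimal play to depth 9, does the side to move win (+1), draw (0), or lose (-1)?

value(.####/...##, H) = +1

p1 H@[.####/...##]: H10[.####/##.##]+1* H11[.####/.####]-1
p2 V@[.####/##.##] terminal -1; root [.####/...##] d9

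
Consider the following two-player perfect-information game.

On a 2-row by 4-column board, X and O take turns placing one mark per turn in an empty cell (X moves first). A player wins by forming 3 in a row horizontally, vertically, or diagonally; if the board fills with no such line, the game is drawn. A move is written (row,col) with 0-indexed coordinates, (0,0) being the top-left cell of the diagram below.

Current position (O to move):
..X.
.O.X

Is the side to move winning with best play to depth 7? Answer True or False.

O winning at [..X./.O.X]: False

p1 O@[..X./.O.X]: (0,0)[O.X./.O.X]+0* (0,1)[.OX./.O.X]+0 (0,3)[..XO/.O.X]+0 (1,0)[..X./OO.X]+0 (1,2)[..X./.OOX]+0
p2 X@[O.X./.O.X]: (0,1)[OXX./.O.X]+0* (0,3)[O.XX/.O.X]+0 (1,0)[O.X./XO.X]+0 (1,2)[O.X./.OXX]+0
p3 O@[OXX./.O.X]: (0,3)[OXXO/.O.X]+0* (1,0)[OXX./OO.X]-1 (1,2)[OXX./.OOX]-1
p4 X@[OXXO/.O.X]: (1,0)[OXXO/XO.X]+0* (1,2)[OXXO/.OXX]+0
p5 O@[OXXO/XO.X]: (1,2)[OXXO/XOOX]+0*
p6 X@[OXXO/XOOX] terminal +0; root [..X./.O.X] d7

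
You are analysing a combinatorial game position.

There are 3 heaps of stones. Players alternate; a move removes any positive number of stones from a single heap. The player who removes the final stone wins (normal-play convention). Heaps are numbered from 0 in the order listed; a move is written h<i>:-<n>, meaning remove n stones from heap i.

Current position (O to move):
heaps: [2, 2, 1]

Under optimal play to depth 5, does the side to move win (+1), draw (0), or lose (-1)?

value((2,2,1), O) = +1

ply 1, O at (2,2,1) | h0:-1=-1→(1,2,1); h0:-2=-1→(0,2,1); h1:-1=-1→(2,1,1); h1:-2=-1→(2,0,1); h2:-1=+1→(2,2,0)*
ply 2, X at (2,2,0) | h0:-1=-1→(1,2,0)*; h0:-2=-1→(0,2,0); h1:-1=-1→(2,1,0); h1:-2=-1→(2,0,0)
ply 3, O at (1,2,0) | h0:-1=-1→(0,2,0); h1:-1=+1→(1,1,0)*; h1:-2=-1→(1,0,0)
ply 4, X at (1,1,0) | h0:-1=-1→(0,1,0)*; h1:-1=-1→(1,0,0)
ply 5, O at (0,1,0) | h1:-1=+1→(0,0,0)*
ply 6: (0,0,0) is terminal -1 (X); from (2,2,1) depth 5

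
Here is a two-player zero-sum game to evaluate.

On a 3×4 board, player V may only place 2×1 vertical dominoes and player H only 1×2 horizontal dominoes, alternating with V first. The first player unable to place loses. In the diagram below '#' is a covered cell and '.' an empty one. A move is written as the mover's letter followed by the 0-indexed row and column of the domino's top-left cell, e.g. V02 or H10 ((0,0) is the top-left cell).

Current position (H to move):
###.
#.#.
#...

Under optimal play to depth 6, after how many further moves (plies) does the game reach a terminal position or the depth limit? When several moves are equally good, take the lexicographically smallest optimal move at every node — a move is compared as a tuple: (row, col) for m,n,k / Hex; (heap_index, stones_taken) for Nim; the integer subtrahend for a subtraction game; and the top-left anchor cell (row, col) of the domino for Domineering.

ply 1, H at ###./#.#./#... | H21=-1→###./#.#./###.*; H22=-1→###./#.#./#.##
ply 2, V at ###./#.#./###. | V03=+1→####/#.##/###.*; V13=+1→###./#.##/####
ply 3: ####/#.##/###. is terminal -1 (H); from ###./#.#./#... depth 6

PV length from [###./#.#./#...]: 2 plies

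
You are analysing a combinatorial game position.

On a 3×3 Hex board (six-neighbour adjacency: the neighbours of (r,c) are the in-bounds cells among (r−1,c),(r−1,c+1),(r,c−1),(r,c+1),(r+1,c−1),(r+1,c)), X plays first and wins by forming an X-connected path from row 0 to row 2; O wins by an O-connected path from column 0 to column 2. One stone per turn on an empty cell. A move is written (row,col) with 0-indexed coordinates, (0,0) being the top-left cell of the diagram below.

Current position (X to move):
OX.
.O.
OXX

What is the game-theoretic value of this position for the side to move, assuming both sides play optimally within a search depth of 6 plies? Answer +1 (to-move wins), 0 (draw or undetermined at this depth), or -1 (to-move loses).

ply 1, X at OX./.O./OXX | (0,2)=-1→OXX/.O./OXX*; (1,0)=-1→OX./XO./OXX; (1,2)=-1→OX./.OX/OXX
ply 2, O at OXX/.O./OXX | (1,0)=-1→OXX/OO./OXX; (1,2)=+1→OXX/.OO/OXX*
ply 3: OXX/.OO/OXX is terminal -1 (X); from OX./.O./OXX depth 6

value(OX./.O./OXX, X) = -1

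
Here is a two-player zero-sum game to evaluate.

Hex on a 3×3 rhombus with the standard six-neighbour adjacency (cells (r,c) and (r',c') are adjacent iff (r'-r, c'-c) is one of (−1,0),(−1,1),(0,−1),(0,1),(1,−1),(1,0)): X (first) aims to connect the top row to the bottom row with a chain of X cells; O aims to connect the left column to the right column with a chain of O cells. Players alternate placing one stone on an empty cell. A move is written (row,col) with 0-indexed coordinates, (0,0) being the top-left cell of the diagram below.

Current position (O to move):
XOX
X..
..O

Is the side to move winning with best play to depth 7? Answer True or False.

O winning at [XOX/X../..O]: False

[XOX/X../..O] O move#1: (1,1):-1/XOX/XO./..O*, (1,2):-1/XOX/X.O/..O, (2,0):-1/XOX/X../O.O, (2,1):-1/XOX/X../.OO
[XOX/XO./..O] X move#2: (1,2):+1/XOX/XOX/..O*, (2,0):+1/XOX/XO./X.O, (2,1):+1/XOX/XO./.XO
[XOX/XOX/..O] O move#3: (2,0):-1/XOX/XOX/O.O*, (2,1):-1/XOX/XOX/.OO
[XOX/XOX/O.O] X move#4: (2,1):+1/XOX/XOX/OXO*
[XOX/XOX/OXO] end (terminal -1, O#5); searched XOX/X../..O to 7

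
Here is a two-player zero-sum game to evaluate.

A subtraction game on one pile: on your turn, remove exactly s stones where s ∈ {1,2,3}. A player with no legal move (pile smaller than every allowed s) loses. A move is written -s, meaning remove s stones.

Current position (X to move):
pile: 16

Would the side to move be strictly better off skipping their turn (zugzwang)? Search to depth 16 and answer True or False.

zugzwang(16, X) = True

p1 X@[16]: -1[15]-1* -2[14]-1 -3[13]-1
p2 O@[15]: -1[14]-1 -2[13]-1 -3[12]+1*
p3 X@[12]: -1[11]-1* -2[10]-1 -3[9]-1
p4 O@[11]: -1[10]-1 -2[9]-1 -3[8]+1*
p5 X@[8]: -1[7]-1* -2[6]-1 -3[5]-1
p6 O@[7]: -1[6]-1 -2[5]-1 -3[4]+1*
p7 X@[4]: -1[3]-1* -2[2]-1 -3[1]-1
p8 O@[3]: -1[2]-1 -2[1]-1 -3[0]+1*
p9 X@[0] terminal -1; root [16] d16
suppose X passes — search the same position with O to move:
pass> p1 O@[16]: -1[15]-1* -2[14]-1 -3[13]-1
pass> p2 X@[15]: -1[14]-1 -2[13]-1 -3[12]+1*
pass> p3 O@[12]: -1[11]-1* -2[10]-1 -3[9]-1
pass> p4 X@[11]: -1[10]-1 -2[9]-1 -3[8]+1*
pass> p5 O@[8]: -1[7]-1* -2[6]-1 -3[5]-1
pass> p6 X@[7]: -1[6]-1 -2[5]-1 -3[4]+1*
pass> p7 O@[4]: -1[3]-1* -2[2]-1 -3[1]-1
pass> p8 X@[3]: -1[2]-1 -2[1]-1 -3[0]+1*
pass> p9 O@[0] terminal -1; root [16] d16
for X: play -1, pass +1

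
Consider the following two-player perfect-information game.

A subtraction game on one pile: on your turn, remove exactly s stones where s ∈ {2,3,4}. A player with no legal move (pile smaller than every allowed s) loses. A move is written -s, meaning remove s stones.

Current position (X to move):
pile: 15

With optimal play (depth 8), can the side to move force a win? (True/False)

X winning at [15]: True

p1 X@[15]: -2[13]+1* -3[12]+1 -4[11]-1
p2 O@[13]: -2[11]-1* -3[10]-1 -4[9]-1
p3 X@[11]: -2[9]-1 -3[8]-1 -4[7]+1*
p4 O@[7]: -2[5]-1* -3[4]-1 -4[3]-1
p5 X@[5]: -2[3]-1 -3[2]-1 -4[1]+1*
p6 O@[1] terminal -1; root [15] d8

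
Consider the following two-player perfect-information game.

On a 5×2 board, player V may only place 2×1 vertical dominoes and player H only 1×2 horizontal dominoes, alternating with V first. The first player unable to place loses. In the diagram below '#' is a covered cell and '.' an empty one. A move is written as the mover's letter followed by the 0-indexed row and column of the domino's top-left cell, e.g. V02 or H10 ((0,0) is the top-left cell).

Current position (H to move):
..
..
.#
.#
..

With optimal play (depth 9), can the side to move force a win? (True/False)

H winning at [../../.#/.#/..]: True

[../../.#/.#/..] H move#1: H00:+1/##/../.#/.#/..*, H10:+1/../##/.#/.#/.., H40:-1/../../.#/.#/##
[##/../.#/.#/..] V move#2: V10:-1/##/#./##/.#/..*, V20:-1/##/../##/##/.., V30:-1/##/../.#/##/#.
[##/#./##/.#/..] H move#3: H40:+1/##/#./##/.#/##*
[##/#./##/.#/##] end (terminal -1, V#4); searched ../../.#/.#/.. to 9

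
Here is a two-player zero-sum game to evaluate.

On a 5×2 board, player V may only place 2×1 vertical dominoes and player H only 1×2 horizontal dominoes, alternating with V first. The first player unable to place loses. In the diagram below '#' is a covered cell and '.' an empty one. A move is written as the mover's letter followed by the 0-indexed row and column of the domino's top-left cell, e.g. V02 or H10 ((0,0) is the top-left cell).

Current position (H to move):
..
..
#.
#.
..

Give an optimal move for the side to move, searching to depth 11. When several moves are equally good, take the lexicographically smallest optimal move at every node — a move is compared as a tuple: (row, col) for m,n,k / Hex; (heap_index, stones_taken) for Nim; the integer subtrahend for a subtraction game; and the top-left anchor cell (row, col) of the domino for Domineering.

p1 H@[../../#./#./..]: H00[##/../#./#./..]+1* H10[../##/#./#./..]+1 H40[../../#./#./##]-1
p2 V@[##/../#./#./..]: V11[##/.#/##/#./..]-1* V21[##/../##/##/..]-1 V31[##/../#./##/.#]-1
p3 H@[##/.#/##/#./..]: H40[##/.#/##/#./##]+1*
p4 V@[##/.#/##/#./##] terminal -1; root [../../#./#./..] d11

H's best at [../../#./#./..]: H00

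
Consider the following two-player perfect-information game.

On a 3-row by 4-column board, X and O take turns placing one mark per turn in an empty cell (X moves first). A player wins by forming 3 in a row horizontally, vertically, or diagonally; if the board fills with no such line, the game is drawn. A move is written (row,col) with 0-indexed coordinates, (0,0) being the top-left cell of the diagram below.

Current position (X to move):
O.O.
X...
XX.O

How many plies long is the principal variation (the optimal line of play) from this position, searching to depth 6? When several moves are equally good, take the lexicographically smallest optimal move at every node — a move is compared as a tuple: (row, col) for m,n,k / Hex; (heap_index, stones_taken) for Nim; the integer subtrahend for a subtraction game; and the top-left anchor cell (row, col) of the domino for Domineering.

ply 1, X at O.O./X.../XX.O | (0,1)=+1→OXO./X.../XX.O*; (0,3)=-1→O.OX/X.../XX.O; (1,1)=-1→O.O./XX../XX.O; (1,2)=-1→O.O./X.X./XX.O; (1,3)=-1→O.O./X..X/XX.O; (2,2)=+1→O.O./X.../XXXO
ply 2, O at OXO./X.../XX.O | (0,3)=-1→OXOO/X.../XX.O*; (1,1)=-1→OXO./XO../XX.O; (1,2)=-1→OXO./X.O./XX.O; (1,3)=-1→OXO./X..O/XX.O; (2,2)=-1→OXO./X.../XXOO
ply 3, X at OXOO/X.../XX.O | (1,1)=+1→OXOO/XX../XX.O*; (1,2)=-1→OXOO/X.X./XX.O; (1,3)=+1→OXOO/X..X/XX.O; (2,2)=+1→OXOO/X.../XXXO
ply 4: OXOO/XX../XX.O is terminal -1 (O); from O.O./X.../XX.O depth 6

PV length from [O.O./X.../XX.O]: 3 plies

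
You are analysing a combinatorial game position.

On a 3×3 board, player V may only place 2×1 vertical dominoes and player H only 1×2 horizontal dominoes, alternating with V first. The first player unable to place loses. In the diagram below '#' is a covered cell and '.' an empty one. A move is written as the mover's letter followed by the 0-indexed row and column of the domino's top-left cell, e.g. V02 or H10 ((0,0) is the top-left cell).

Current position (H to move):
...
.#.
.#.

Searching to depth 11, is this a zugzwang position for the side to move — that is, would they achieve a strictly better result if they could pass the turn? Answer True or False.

ply 1, H at .../.#./.#. | H00=-1→##./.#./.#.*; H01=-1→.##/.#./.#.
ply 2, V at ##./.#./.#. | V02=+1→###/.##/.#.*; V10=+1→##./##./##.; V12=+1→##./.##/.##
ply 3: ###/.##/.#. is terminal -1 (H); from .../.#./.#. depth 11
pass branch (V moves first from the same position):
  | ply 1, V at .../.#./.#. | V00=+1→#../##./.#.*; V02=+1→..#/.##/.#.; V10=+1→.../##./##.; V12=+1→.../.##/.##
  | ply 2, H at #../##./.#. | H01=-1→###/##./.#.*
  | ply 3, V at ###/##./.#. | V12=+1→###/###/.##*
  | ply 4: ###/###/.## is terminal -1 (H); from .../.#./.#. depth 11
H moving scores -1; H passing scores -1

zugzwang(.../.#./.#., H) = False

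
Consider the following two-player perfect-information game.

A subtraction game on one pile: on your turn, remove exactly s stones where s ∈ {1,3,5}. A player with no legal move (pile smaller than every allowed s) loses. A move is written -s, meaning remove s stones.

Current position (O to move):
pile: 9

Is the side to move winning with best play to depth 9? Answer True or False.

[9] O move#1: -1:+1/8*, -3:+1/6, -5:+1/4
[8] X move#2: -1:-1/7*, -3:-1/5, -5:-1/3
[7] O move#3: -1:+1/6*, -3:+1/4, -5:+1/2
[6] X move#4: -1:-1/5*, -3:-1/3, -5:-1/1
[5] O move#5: -1:+1/4*, -3:+1/2, -5:+1/0
[4] X move#6: -1:-1/3*, -3:-1/1
[3] O move#7: -1:+1/2*, -3:+1/0
[2] X move#8: -1:-1/1*
[1] O move#9: -1:+1/0*
[0] end (terminal -1, X#10); searched 9 to 9

O winning at [9]: True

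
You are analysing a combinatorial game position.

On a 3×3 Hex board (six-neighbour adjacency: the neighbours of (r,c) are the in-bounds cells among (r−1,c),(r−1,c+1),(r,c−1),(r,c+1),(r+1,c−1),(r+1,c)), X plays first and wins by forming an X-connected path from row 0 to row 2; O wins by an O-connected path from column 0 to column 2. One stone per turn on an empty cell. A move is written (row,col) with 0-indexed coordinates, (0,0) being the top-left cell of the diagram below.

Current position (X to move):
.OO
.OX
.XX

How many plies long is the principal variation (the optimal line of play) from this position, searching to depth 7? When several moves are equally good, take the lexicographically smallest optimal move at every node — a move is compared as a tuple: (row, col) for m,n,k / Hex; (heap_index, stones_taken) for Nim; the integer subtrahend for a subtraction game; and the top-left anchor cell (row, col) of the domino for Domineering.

PV length from [.OO/.OX/.XX]: 2 plies

[.OO/.OX/.XX] X move#1: (0,0):-1/XOO/.OX/.XX*, (1,0):-1/.OO/XOX/.XX, (2,0):-1/.OO/.OX/XXX
[XOO/.OX/.XX] O move#2: (1,0):+1/XOO/OOX/.XX*, (2,0):+1/XOO/.OX/OXX
[XOO/OOX/.XX] end (terminal -1, X#3); searched .OO/.OX/.XX to 7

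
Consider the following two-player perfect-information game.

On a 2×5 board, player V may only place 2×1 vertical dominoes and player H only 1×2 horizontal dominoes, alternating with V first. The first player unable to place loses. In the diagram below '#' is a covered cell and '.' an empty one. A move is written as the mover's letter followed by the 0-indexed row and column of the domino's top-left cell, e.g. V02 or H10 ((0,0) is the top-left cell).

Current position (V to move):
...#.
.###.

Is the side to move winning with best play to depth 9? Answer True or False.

V winning at [...#./.###.]: True

p1 V@[...#./.###.]: V00[#..#./####.]+1* V04[...##/.####]-1
p2 H@[#..#./####.]: H01[####./####.]-1*
p3 V@[####./####.]: V04[#####/#####]+1*
p4 H@[#####/#####] terminal -1; root [...#./.###.] d9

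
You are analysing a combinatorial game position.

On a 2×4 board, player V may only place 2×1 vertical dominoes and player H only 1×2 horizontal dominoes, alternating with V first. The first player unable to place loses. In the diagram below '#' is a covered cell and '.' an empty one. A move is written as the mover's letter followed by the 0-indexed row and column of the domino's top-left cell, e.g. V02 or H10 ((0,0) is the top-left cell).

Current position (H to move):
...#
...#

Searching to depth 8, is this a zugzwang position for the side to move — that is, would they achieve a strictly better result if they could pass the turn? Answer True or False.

zugzwang(...#/...#, H) = False

ply 1, H at ...#/...# | H00=+1→##.#/...#*; H01=+1→.###/...#; H10=+1→...#/##.#; H11=+1→...#/.###
ply 2, V at ##.#/...# | V02=-1→####/..##*
ply 3, H at ####/..## | H10=+1→####/####*
ply 4: ####/#### is terminal -1 (V); from ...#/...# depth 8
pass branch (V moves first from the same position):
  | ply 1, V at ...#/...# | V00=-1→#..#/#..#; V01=+1→.#.#/.#.#*; V02=-1→..##/..##
  | ply 2: .#.#/.#.# is terminal -1 (H); from ...#/...# depth 8
H moving scores +1; H passing scores -1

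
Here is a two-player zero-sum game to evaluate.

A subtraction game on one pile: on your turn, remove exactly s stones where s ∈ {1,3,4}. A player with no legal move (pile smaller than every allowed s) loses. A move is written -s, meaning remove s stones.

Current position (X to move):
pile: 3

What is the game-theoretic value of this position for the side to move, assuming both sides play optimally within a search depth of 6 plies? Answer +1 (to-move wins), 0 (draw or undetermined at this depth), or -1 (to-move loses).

value(3, X) = +1

p1 X@[3]: -1[2]+1* -3[0]+1
p2 O@[2]: -1[1]-1*
p3 X@[1]: -1[0]+1*
p4 O@[0] terminal -1; root [3] d6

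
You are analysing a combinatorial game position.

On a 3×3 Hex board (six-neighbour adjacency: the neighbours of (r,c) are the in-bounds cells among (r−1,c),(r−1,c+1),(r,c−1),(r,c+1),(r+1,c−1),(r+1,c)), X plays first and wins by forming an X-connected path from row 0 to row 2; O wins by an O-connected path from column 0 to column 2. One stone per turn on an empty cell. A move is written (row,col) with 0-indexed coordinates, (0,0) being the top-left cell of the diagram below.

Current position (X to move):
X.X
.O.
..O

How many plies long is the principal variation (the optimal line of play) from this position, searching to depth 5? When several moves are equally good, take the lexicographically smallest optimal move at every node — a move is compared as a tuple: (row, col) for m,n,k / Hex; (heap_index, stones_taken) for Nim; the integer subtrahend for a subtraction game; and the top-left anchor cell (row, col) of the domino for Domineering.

PV length from [X.X/.O./..O]: 4 plies

ply 1, X at X.X/.O./..O | (0,1)=-1→XXX/.O./..O*; (1,0)=-1→X.X/XO./..O; (1,2)=-1→X.X/.OX/..O; (2,0)=-1→X.X/.O./X.O; (2,1)=-1→X.X/.O./.XO
ply 2, O at XXX/.O./..O | (1,0)=+1→XXX/OO./..O*; (1,2)=+1→XXX/.OO/..O; (2,0)=+1→XXX/.O./O.O; (2,1)=+1→XXX/.O./.OO
ply 3, X at XXX/OO./..O | (1,2)=-1→XXX/OOX/..O*; (2,0)=-1→XXX/OO./X.O; (2,1)=-1→XXX/OO./.XO
ply 4, O at XXX/OOX/..O | (2,0)=-1→XXX/OOX/O.O; (2,1)=+1→XXX/OOX/.OO*
ply 5: XXX/OOX/.OO is terminal -1 (X); from X.X/.O./..O depth 5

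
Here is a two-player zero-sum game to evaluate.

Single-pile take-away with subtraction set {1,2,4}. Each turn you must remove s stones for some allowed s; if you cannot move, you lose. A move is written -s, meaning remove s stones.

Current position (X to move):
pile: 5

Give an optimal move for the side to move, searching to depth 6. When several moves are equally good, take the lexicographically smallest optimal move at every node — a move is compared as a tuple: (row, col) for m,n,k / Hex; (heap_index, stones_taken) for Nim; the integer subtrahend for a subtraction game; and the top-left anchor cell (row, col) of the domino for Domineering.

X's best at [5]: -2

ply 1, X at 5 | -1=-1→4; -2=+1→3*; -4=-1→1
ply 2, O at 3 | -1=-1→2*; -2=-1→1
ply 3, X at 2 | -1=-1→1; -2=+1→0*
ply 4: 0 is terminal -1 (O); from 5 depth 6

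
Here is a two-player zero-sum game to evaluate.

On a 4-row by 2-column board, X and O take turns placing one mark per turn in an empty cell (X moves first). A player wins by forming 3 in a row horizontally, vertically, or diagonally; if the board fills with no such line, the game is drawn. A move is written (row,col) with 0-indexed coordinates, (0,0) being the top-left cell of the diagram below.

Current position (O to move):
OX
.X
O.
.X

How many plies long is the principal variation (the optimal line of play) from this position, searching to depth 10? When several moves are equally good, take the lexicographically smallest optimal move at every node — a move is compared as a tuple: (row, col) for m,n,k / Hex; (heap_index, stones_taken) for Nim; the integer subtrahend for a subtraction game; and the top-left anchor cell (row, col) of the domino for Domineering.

PV length from [OX/.X/O./.X]: 1 ply

ply 1, O at OX/.X/O./.X | (1,0)=+1→OX/OX/O./.X*; (2,1)=+0→OX/.X/OO/.X; (3,0)=-1→OX/.X/O./OX
ply 2: OX/OX/O./.X is terminal -1 (X); from OX/.X/O./.X depth 10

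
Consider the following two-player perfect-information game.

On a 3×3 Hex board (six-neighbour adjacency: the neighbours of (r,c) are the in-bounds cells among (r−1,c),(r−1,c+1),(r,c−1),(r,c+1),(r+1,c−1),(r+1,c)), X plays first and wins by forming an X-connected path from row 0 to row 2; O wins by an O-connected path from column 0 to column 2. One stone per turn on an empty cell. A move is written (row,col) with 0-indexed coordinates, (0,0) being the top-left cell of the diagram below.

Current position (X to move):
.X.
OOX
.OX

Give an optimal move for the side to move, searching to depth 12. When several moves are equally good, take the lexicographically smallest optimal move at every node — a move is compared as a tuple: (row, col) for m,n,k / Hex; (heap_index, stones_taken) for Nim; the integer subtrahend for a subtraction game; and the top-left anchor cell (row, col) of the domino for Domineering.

X's best at [.X./OOX/.OX]: (0,2)

p1 X@[.X./OOX/.OX]: (0,0)[XX./OOX/.OX]-1 (0,2)[.XX/OOX/.OX]+1* (2,0)[.X./OOX/XOX]-1
p2 O@[.XX/OOX/.OX] terminal -1; root [.X./OOX/.OX] d12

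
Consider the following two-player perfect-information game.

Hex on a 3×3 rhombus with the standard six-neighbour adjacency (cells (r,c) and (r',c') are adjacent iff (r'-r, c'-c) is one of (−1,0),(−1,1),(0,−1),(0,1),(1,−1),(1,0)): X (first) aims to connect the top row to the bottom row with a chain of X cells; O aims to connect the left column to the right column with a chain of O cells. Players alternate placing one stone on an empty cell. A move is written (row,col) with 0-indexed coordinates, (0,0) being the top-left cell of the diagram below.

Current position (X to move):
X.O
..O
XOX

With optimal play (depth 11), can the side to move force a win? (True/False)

[X.O/..O/XOX] X move#1: (0,1):+1/XXO/..O/XOX*, (1,0):+1/X.O/X.O/XOX, (1,1):+1/X.O/.XO/XOX
[XXO/..O/XOX] O move#2: (1,0):-1/XXO/O.O/XOX*, (1,1):-1/XXO/.OO/XOX
[XXO/O.O/XOX] X move#3: (1,1):+1/XXO/OXO/XOX*
[XXO/OXO/XOX] end (terminal -1, O#4); searched X.O/..O/XOX to 11

X winning at [X.O/..O/XOX]: True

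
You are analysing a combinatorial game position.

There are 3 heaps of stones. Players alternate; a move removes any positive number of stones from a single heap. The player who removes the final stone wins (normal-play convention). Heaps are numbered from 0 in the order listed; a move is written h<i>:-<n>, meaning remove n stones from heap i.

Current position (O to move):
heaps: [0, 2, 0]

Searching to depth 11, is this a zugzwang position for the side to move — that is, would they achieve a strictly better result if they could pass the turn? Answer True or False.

p1 O@[(0,2,0)]: h1:-1[(0,1,0)]-1 h1:-2[(0,0,0)]+1*
p2 X@[(0,0,0)] terminal -1; root [(0,2,0)] d11
if O skipped the turn, X would face:
~ p1 X@[(0,2,0)]: h1:-1[(0,1,0)]-1 h1:-2[(0,0,0)]+1*
~ p2 O@[(0,0,0)] terminal -1; root [(0,2,0)] d11
compare (O): move=+1 vs pass=-1

zugzwang((0,2,0), O) = False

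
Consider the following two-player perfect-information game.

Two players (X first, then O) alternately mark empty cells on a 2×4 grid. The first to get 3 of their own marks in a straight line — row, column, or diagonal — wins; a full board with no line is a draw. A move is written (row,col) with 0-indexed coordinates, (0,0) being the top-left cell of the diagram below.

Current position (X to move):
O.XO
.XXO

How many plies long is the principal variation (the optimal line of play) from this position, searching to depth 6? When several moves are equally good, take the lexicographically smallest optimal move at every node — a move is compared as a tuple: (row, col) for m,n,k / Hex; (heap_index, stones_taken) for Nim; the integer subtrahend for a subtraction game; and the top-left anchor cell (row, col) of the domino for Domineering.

ply 1, X at O.XO/.XXO | (0,1)=+0→OXXO/.XXO; (1,0)=+1→O.XO/XXXO*
ply 2: O.XO/XXXO is terminal -1 (O); from O.XO/.XXO depth 6

PV length from [O.XO/.XXO]: 1 ply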